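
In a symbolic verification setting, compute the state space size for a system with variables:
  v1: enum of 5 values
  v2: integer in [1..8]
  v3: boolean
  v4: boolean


State space = product of domain sizes of all variables.
Domain sizes:
  v1 (enum of 5 values): 5
  v2 (integer in [1..8]): 8
  v3 (boolean): 2
  v4 (boolean): 2
Product = 5 * 8 * 2 * 2 = 160

160


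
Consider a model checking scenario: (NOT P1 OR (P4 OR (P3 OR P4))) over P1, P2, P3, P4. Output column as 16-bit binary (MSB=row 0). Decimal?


Formula: (NOT P1 OR (P4 OR (P3 OR P4))) over P1, P2, P3, P4 (16 rows)
Evaluate each row (bits = P1,P2,P3,P4, MSB first):
  row 0 [0000]: (NOT 0 OR (0 OR (0 OR 0))) -> 1
  row 1 [0001]: (NOT 0 OR (1 OR (0 OR 1))) -> 1
  row 2 [0010]: (NOT 0 OR (0 OR (1 OR 0))) -> 1
  row 3 [0011]: (NOT 0 OR (1 OR (1 OR 1))) -> 1
  row 4 [0100]: (NOT 0 OR (0 OR (0 OR 0))) -> 1
  row 5 [0101]: (NOT 0 OR (1 OR (0 OR 1))) -> 1
  row 6 [0110]: (NOT 0 OR (0 OR (1 OR 0))) -> 1
  row 7 [0111]: (NOT 0 OR (1 OR (1 OR 1))) -> 1
  row 8 [1000]: (NOT 1 OR (0 OR (0 OR 0))) -> 0
  row 9 [1001]: (NOT 1 OR (1 OR (0 OR 1))) -> 1
  row 10 [1010]: (NOT 1 OR (0 OR (1 OR 0))) -> 1
  row 11 [1011]: (NOT 1 OR (1 OR (1 OR 1))) -> 1
  row 12 [1100]: (NOT 1 OR (0 OR (0 OR 0))) -> 0
  row 13 [1101]: (NOT 1 OR (1 OR (0 OR 1))) -> 1
  row 14 [1110]: (NOT 1 OR (0 OR (1 OR 0))) -> 1
  row 15 [1111]: (NOT 1 OR (1 OR (1 OR 1))) -> 1
Full result column, 4 rows per line (P1,P2 fixed per line; P3,P4 runs 00..11 left to right):
  rows 0-3 [P1,P2=00]: 1111  = hex F
  rows 4-7 [P1,P2=01]: 1111  = hex F
  rows 8-11 [P1,P2=10]: 0111  = hex 7
  rows 12-15 [P1,P2=11]: 0111  = hex 7
Output column (row 0 .. row 15) = 1111111101110111
Output column grouped in 4s = 1111 1111 0111 0111 = 0xFF77
Convert to decimal digit by digit (value = value*16 + digit):
  F -> 15
  15*16 + 15 (F) = 255
  255*16 + 7 = 4087
  4087*16 + 7 = 65399
Decimal = 65399

65399


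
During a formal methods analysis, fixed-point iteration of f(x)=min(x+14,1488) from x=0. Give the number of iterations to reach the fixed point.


Step 1: x=0, cap=1488, increment=14
Step 2: x grows by 14 each step until capped at 1488; fixed point is x=1488
Step 3: iterations = ceil(1488/14) = 107

107


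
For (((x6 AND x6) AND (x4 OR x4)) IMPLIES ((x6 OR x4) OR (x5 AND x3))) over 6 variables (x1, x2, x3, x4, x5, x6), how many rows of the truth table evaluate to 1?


Formula: (((x6 AND x6) AND (x4 OR x4)) IMPLIES ((x6 OR x4) OR (x5 AND x3))) over 6 vars (64 rows)
Evaluate each row (x1, x2, x3, x4, x5, x6 as bits, MSB first):
  row 0 [000000]: (((0 AND 0) AND (0 OR 0)) IMPLIES ((0 OR 0) OR (0 AND 0))) -> 1
  row 1 [000001]: (((1 AND 1) AND (0 OR 0)) IMPLIES ((1 OR 0) OR (0 AND 0))) -> 1
  row 2 [000010]: (((0 AND 0) AND (0 OR 0)) IMPLIES ((0 OR 0) OR (1 AND 0))) -> 1
  row 3 [000011]: (((1 AND 1) AND (0 OR 0)) IMPLIES ((1 OR 0) OR (1 AND 0))) -> 1
  row 4 [000100]: (((0 AND 0) AND (1 OR 1)) IMPLIES ((0 OR 1) OR (0 AND 0))) -> 1
  (every remaining row is evaluated the same way; all 64 results are listed next)
Full result column, 8 rows per line (x1,x2,x3 fixed per line; x4,x5,x6 runs 000..111 left to right):
  rows 0-7 [x1,x2,x3=000]: 11111111  (ones: 8)
  rows 8-15 [x1,x2,x3=001]: 11111111  (ones: 8)
  rows 16-23 [x1,x2,x3=010]: 11111111  (ones: 8)
  rows 24-31 [x1,x2,x3=011]: 11111111  (ones: 8)
  rows 32-39 [x1,x2,x3=100]: 11111111  (ones: 8)
  rows 40-47 [x1,x2,x3=101]: 11111111  (ones: 8)
  rows 48-55 [x1,x2,x3=110]: 11111111  (ones: 8)
  rows 56-63 [x1,x2,x3=111]: 11111111  (ones: 8)
Count of 1-rows = 8+8+8+8+8+8+8+8 = 64

64


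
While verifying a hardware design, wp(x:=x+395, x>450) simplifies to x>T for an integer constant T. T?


Formula: wp(x:=E, P) = P[E/x] (substitute E for x in postcondition)
Step 1: Postcondition: x>450
Step 2: Substitute x+395 for x: x+395>450
Step 3: Solve for x: x > 450-395 = 55

55


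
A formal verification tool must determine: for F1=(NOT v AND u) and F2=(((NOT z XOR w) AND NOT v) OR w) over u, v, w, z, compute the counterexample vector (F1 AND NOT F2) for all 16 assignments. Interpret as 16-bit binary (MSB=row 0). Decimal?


F1 = (NOT v AND u)
F2 = (((NOT z XOR w) AND NOT v) OR w)
Counterexample to F1=>F2 is where F1=1 and F2=0.
Evaluate each row (bits = u,v,w,z, MSB first):
  row 0 [0000]: F1=0 F2=1 -> F1&~F2 -> 0
  row 1 [0001]: F1=0 F2=0 -> F1&~F2 -> 0
  row 2 [0010]: F1=0 F2=1 -> F1&~F2 -> 0
  row 3 [0011]: F1=0 F2=1 -> F1&~F2 -> 0
  row 4 [0100]: F1=0 F2=0 -> F1&~F2 -> 0
  row 5 [0101]: F1=0 F2=0 -> F1&~F2 -> 0
  row 6 [0110]: F1=0 F2=1 -> F1&~F2 -> 0
  row 7 [0111]: F1=0 F2=1 -> F1&~F2 -> 0
  row 8 [1000]: F1=1 F2=1 -> F1&~F2 -> 0
  row 9 [1001]: F1=1 F2=0 -> F1&~F2 -> 1
  row 10 [1010]: F1=1 F2=1 -> F1&~F2 -> 0
  row 11 [1011]: F1=1 F2=1 -> F1&~F2 -> 0
  row 12 [1100]: F1=0 F2=0 -> F1&~F2 -> 0
  row 13 [1101]: F1=0 F2=0 -> F1&~F2 -> 0
  row 14 [1110]: F1=0 F2=1 -> F1&~F2 -> 0
  row 15 [1111]: F1=0 F2=1 -> F1&~F2 -> 0
Full result column, 4 rows per line (u,v fixed per line; w,z runs 00..11 left to right):
  rows 0-3 [u,v=00]: 0000  = hex 0
  rows 4-7 [u,v=01]: 0000  = hex 0
  rows 8-11 [u,v=10]: 0100  = hex 4
  rows 12-15 [u,v=11]: 0000  = hex 0
Counterexample vector (row 0 .. row 15) = 0000000001000000
Output column grouped in 4s = 0000 0000 0100 0000 = 0x0040
Convert to decimal digit by digit (value = value*16 + digit):
  0 -> 0
  0*16 + 0 = 0
  0*16 + 4 = 4
  4*16 + 0 = 64
Decimal = 64

64


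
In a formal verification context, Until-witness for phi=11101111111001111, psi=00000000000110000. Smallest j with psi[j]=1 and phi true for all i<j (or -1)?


(phi U psi) at 0: need smallest j with psi[j]=1 and phi[i]=1 for all i in [0,j).
Scan from step 0:
  step 0: phi=1, psi=0 -> continue
  step 1: phi=1, psi=0 -> continue
  step 2: phi=1, psi=0 -> continue
  step 3: phi=0 -> phi-prefix broken from here
  step 11: psi=1 but phi already failed -> not a witness
  step 12: psi=1 but phi already failed -> not a witness
  end of trace: no witness -> -1
Witness step = -1

-1


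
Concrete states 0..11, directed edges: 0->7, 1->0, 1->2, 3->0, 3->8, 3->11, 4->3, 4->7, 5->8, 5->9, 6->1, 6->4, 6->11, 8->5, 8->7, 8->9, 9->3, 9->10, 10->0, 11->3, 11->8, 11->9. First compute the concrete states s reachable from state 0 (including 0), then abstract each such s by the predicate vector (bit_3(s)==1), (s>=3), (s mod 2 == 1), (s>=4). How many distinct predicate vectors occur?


BFS from 0:
Concrete reachable: {0, 7}
Abstract via predicates (bit_3(s)==1), (s>=3), (s mod 2 == 1), (s>=4):
  (0,0,0,0) <- {0}
  (0,1,1,1) <- {7}
Distinct abstract states = 2

2


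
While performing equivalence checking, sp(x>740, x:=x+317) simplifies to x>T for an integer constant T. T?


Formula: sp(P, x:=E) = exists old_x. (x = E[old_x/x]) AND P[old_x/x] (old_x is the value of x before the assignment; eliminate old_x by solving x = E[old_x/x] for old_x)
Step 1: Precondition P: x>740, i.e. old_x > 740
Step 2: Assignment gives x = old_x + 317, so old_x = x - 317
Step 3: Substitute into P: x - 317 > 740
Step 4: Simplify: x > 740+317 = 1057

1057


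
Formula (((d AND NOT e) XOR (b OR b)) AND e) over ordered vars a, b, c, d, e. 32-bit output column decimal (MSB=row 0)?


Formula: (((d AND NOT e) XOR (b OR b)) AND e) over a, b, c, d, e (32 rows)
Evaluate each row (bits = a,b,c,d,e, MSB first):
  row 0 [00000]: (((0 AND NOT 0) XOR (0 OR 0)) AND 0) -> 0
  row 1 [00001]: (((0 AND NOT 1) XOR (0 OR 0)) AND 1) -> 0
  row 2 [00010]: (((1 AND NOT 0) XOR (0 OR 0)) AND 0) -> 0
  row 3 [00011]: (((1 AND NOT 1) XOR (0 OR 0)) AND 1) -> 0
  row 4 [00100]: (((0 AND NOT 0) XOR (0 OR 0)) AND 0) -> 0
  row 5 [00101]: (((0 AND NOT 1) XOR (0 OR 0)) AND 1) -> 0
  row 6 [00110]: (((1 AND NOT 0) XOR (0 OR 0)) AND 0) -> 0
  row 7 [00111]: (((1 AND NOT 1) XOR (0 OR 0)) AND 1) -> 0
  row 8 [01000]: (((0 AND NOT 0) XOR (1 OR 1)) AND 0) -> 0
  row 9 [01001]: (((0 AND NOT 1) XOR (1 OR 1)) AND 1) -> 1
  row 10 [01010]: (((1 AND NOT 0) XOR (1 OR 1)) AND 0) -> 0
  row 11 [01011]: (((1 AND NOT 1) XOR (1 OR 1)) AND 1) -> 1
  row 12 [01100]: (((0 AND NOT 0) XOR (1 OR 1)) AND 0) -> 0
  row 13 [01101]: (((0 AND NOT 1) XOR (1 OR 1)) AND 1) -> 1
  row 14 [01110]: (((1 AND NOT 0) XOR (1 OR 1)) AND 0) -> 0
  row 15 [01111]: (((1 AND NOT 1) XOR (1 OR 1)) AND 1) -> 1
  row 16 [10000]: (((0 AND NOT 0) XOR (0 OR 0)) AND 0) -> 0
  row 17 [10001]: (((0 AND NOT 1) XOR (0 OR 0)) AND 1) -> 0
  row 18 [10010]: (((1 AND NOT 0) XOR (0 OR 0)) AND 0) -> 0
  row 19 [10011]: (((1 AND NOT 1) XOR (0 OR 0)) AND 1) -> 0
  row 20 [10100]: (((0 AND NOT 0) XOR (0 OR 0)) AND 0) -> 0
  row 21 [10101]: (((0 AND NOT 1) XOR (0 OR 0)) AND 1) -> 0
  row 22 [10110]: (((1 AND NOT 0) XOR (0 OR 0)) AND 0) -> 0
  row 23 [10111]: (((1 AND NOT 1) XOR (0 OR 0)) AND 1) -> 0
  row 24 [11000]: (((0 AND NOT 0) XOR (1 OR 1)) AND 0) -> 0
  row 25 [11001]: (((0 AND NOT 1) XOR (1 OR 1)) AND 1) -> 1
  row 26 [11010]: (((1 AND NOT 0) XOR (1 OR 1)) AND 0) -> 0
  row 27 [11011]: (((1 AND NOT 1) XOR (1 OR 1)) AND 1) -> 1
  row 28 [11100]: (((0 AND NOT 0) XOR (1 OR 1)) AND 0) -> 0
  row 29 [11101]: (((0 AND NOT 1) XOR (1 OR 1)) AND 1) -> 1
  row 30 [11110]: (((1 AND NOT 0) XOR (1 OR 1)) AND 0) -> 0
  row 31 [11111]: (((1 AND NOT 1) XOR (1 OR 1)) AND 1) -> 1
Full result column, 4 rows per line (a,b,c fixed per line; d,e runs 00..11 left to right):
  rows 0-3 [a,b,c=000]: 0000  = hex 0
  rows 4-7 [a,b,c=001]: 0000  = hex 0
  rows 8-11 [a,b,c=010]: 0101  = hex 5
  rows 12-15 [a,b,c=011]: 0101  = hex 5
  rows 16-19 [a,b,c=100]: 0000  = hex 0
  rows 20-23 [a,b,c=101]: 0000  = hex 0
  rows 24-27 [a,b,c=110]: 0101  = hex 5
  rows 28-31 [a,b,c=111]: 0101  = hex 5
Output column (row 0 .. row 31) = 00000000010101010000000001010101
Output column grouped in 4s = 0000 0000 0101 0101 0000 0000 0101 0101 = 0x00550055
Convert to decimal digit by digit (value = value*16 + digit):
  0 -> 0
  0*16 + 0 = 0
  0*16 + 5 = 5
  5*16 + 5 = 85
  85*16 + 0 = 1360
  1360*16 + 0 = 21760
  21760*16 + 5 = 348165
  348165*16 + 5 = 5570645
Decimal = 5570645

5570645


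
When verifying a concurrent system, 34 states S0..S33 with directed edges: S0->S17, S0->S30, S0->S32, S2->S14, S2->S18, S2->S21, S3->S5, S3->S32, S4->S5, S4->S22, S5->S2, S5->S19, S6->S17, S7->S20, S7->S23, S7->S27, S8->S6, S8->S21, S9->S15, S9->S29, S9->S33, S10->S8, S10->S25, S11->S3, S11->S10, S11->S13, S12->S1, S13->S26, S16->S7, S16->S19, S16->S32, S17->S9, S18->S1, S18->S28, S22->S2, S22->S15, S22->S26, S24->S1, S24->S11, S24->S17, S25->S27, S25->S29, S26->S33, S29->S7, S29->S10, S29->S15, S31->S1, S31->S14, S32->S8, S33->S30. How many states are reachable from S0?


BFS from S0:
  layer 0: {S0}
  layer 1: {S17, S30, S32}
  layer 2: {S8, S9}
  layer 3: {S6, S15, S21, S29, S33}
  layer 4: {S7, S10}
  layer 5: {S20, S23, S25, S27}
Reachable set: {S0, S6, S7, S8, S9, S10, S15, S17, S20, S21, S23, S25, S27, S29, S30, S32, S33}
Count = 17

17


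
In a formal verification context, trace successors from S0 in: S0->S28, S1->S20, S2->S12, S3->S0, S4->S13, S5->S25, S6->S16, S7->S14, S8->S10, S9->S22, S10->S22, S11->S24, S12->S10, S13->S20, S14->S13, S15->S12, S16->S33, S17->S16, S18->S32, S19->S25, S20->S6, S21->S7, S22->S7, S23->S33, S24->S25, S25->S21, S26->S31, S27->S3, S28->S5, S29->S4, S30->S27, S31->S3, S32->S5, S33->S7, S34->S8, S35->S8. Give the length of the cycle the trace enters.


Trace from S0 until a state repeats:
  S0 -> S28 -> S5 -> S25 -> S21 -> S7 -> S14 -> S13 -> S20 -> S6 -> S16 -> S33 -> S7
S7 first seen at step 5, revisited at step 12.
Cycle length = 12 - 5 = 7

7


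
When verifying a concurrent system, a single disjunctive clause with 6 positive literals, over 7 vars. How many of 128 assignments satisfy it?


Step 1: Total=2^7=128
Step 2: Unsat when all 6 false: 2^1=2
Step 3: Sat=128-2=126

126


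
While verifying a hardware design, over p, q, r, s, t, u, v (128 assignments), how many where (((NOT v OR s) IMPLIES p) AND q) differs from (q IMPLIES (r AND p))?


F1 = (((NOT v OR s) IMPLIES p) AND q)
F2 = (q IMPLIES (r AND p))
Evaluate both on each of 128 rows (bits = p,q,r,s,t,u,v):
  row 0 [0000000]: F1=0 F2=1 (differ) -> 1
  row 1 [0000001]: F1=0 F2=1 (differ) -> 1
  row 2 [0000010]: F1=0 F2=1 (differ) -> 1
  row 3 [0000011]: F1=0 F2=1 (differ) -> 1
  row 4 [0000100]: F1=0 F2=1 (differ) -> 1
  (every remaining row is evaluated the same way; all 128 results are listed next)
Full result column, 8 rows per line (p,q,r,s fixed per line; t,u,v runs 000..111 left to right):
  rows 0-7 [p,q,r,s=0000]: 11111111  (ones: 8)
  rows 8-15 [p,q,r,s=0001]: 11111111  (ones: 8)
  rows 16-23 [p,q,r,s=0010]: 11111111  (ones: 8)
  rows 24-31 [p,q,r,s=0011]: 11111111  (ones: 8)
  rows 32-39 [p,q,r,s=0100]: 01010101  (ones: 4)
  rows 40-47 [p,q,r,s=0101]: 00000000  (ones: 0)
  rows 48-55 [p,q,r,s=0110]: 01010101  (ones: 4)
  rows 56-63 [p,q,r,s=0111]: 00000000  (ones: 0)
  rows 64-71 [p,q,r,s=1000]: 11111111  (ones: 8)
  rows 72-79 [p,q,r,s=1001]: 11111111  (ones: 8)
  rows 80-87 [p,q,r,s=1010]: 11111111  (ones: 8)
  rows 88-95 [p,q,r,s=1011]: 11111111  (ones: 8)
  rows 96-103 [p,q,r,s=1100]: 11111111  (ones: 8)
  rows 104-111 [p,q,r,s=1101]: 11111111  (ones: 8)
  rows 112-119 [p,q,r,s=1110]: 00000000  (ones: 0)
  rows 120-127 [p,q,r,s=1111]: 00000000  (ones: 0)
Disagreements = 8+8+8+8+4+0+4+0+8+8+8+8+8+8+0+0 = 88

88


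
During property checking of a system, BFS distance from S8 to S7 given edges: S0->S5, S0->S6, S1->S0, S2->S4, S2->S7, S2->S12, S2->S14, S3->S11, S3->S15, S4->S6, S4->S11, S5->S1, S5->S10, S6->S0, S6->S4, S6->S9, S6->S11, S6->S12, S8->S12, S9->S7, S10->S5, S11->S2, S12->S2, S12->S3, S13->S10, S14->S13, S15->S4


BFS layer-by-layer from S8:
  dist 0: {S8}
  dist 1: {S12}
  dist 2: {S2, S3}
  dist 3: {S4, S7, S11, S14, S15}
  -> S7 reached at distance 3
Shortest path length = 3

3


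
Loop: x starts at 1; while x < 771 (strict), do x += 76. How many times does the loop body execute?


Step 1: x goes from 1 toward 771 by 76; the body runs while x<771, so iterations = ceil((bound-start)/step)
Step 2: Distance=770
Step 3: ceil(770/76)=11

11


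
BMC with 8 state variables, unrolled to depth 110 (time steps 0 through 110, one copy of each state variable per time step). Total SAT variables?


BMC unrolls to depth k, creating one copy of each state var for steps 0..k.
Step count = 110 + 1 = 111 (steps 0 through 110)
Vars per step = 8
Total = 8 * 111 = 888

888


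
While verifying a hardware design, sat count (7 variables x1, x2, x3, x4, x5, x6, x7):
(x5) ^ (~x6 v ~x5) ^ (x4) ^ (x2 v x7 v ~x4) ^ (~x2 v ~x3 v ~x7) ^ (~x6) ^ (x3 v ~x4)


CNF with 7 clauses over 7 vars (128 assignments).
An assignment satisfies CNF iff every clause has >=1 true literal.
Check each row (bits = x1,x2,x3,x4,x5,x6,x7; clause T/F shown):
  row 0 [0000000]: clauses=FTFTTTT -> 0
  row 1 [0000001]: clauses=FTFTTTT -> 0
  row 2 [0000010]: clauses=FTFTTFT -> 0
  row 3 [0000011]: clauses=FTFTTFT -> 0
  row 4 [0000100]: clauses=TTFTTTT -> 0
  (every remaining row is evaluated the same way; all 128 results are listed next)
Full result column, 8 rows per line (x1,x2,x3,x4 fixed per line; x5,x6,x7 runs 000..111 left to right):
  rows 0-7 [x1,x2,x3,x4=0000]: 00000000  (ones: 0)
  rows 8-15 [x1,x2,x3,x4=0001]: 00000000  (ones: 0)
  rows 16-23 [x1,x2,x3,x4=0010]: 00000000  (ones: 0)
  rows 24-31 [x1,x2,x3,x4=0011]: 00000100  (ones: 1)
  rows 32-39 [x1,x2,x3,x4=0100]: 00000000  (ones: 0)
  rows 40-47 [x1,x2,x3,x4=0101]: 00000000  (ones: 0)
  rows 48-55 [x1,x2,x3,x4=0110]: 00000000  (ones: 0)
  rows 56-63 [x1,x2,x3,x4=0111]: 00001000  (ones: 1)
  rows 64-71 [x1,x2,x3,x4=1000]: 00000000  (ones: 0)
  rows 72-79 [x1,x2,x3,x4=1001]: 00000000  (ones: 0)
  rows 80-87 [x1,x2,x3,x4=1010]: 00000000  (ones: 0)
  rows 88-95 [x1,x2,x3,x4=1011]: 00000100  (ones: 1)
  rows 96-103 [x1,x2,x3,x4=1100]: 00000000  (ones: 0)
  rows 104-111 [x1,x2,x3,x4=1101]: 00000000  (ones: 0)
  rows 112-119 [x1,x2,x3,x4=1110]: 00000000  (ones: 0)
  rows 120-127 [x1,x2,x3,x4=1111]: 00001000  (ones: 1)
Satisfying assignments = 0+0+0+1+0+0+0+1+0+0+0+1+0+0+0+1 = 4

4


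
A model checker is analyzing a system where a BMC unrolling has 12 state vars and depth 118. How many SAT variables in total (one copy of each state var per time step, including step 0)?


BMC unrolls to depth k, creating one copy of each state var for steps 0..k.
Step count = 118 + 1 = 119 (steps 0 through 118)
Vars per step = 12
Total = 12 * 119 = 1428

1428


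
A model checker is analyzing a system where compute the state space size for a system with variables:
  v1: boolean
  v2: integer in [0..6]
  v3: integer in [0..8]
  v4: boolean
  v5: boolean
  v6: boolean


State space = product of domain sizes of all variables.
Domain sizes:
  v1 (boolean): 2
  v2 (integer in [0..6]): 7
  v3 (integer in [0..8]): 9
  v4 (boolean): 2
  v5 (boolean): 2
  v6 (boolean): 2
Product = 2 * 7 * 9 * 2 * 2 * 2 = 1008

1008


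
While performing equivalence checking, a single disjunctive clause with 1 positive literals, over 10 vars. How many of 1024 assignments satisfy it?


Step 1: Total=2^10=1024
Step 2: Unsat when all 1 false: 2^9=512
Step 3: Sat=1024-512=512

512


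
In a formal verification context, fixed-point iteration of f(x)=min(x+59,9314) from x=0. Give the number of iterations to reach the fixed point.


Step 1: x=0, cap=9314, increment=59
Step 2: x grows by 59 each step until capped at 9314; fixed point is x=9314
Step 3: iterations = ceil(9314/59) = 158

158


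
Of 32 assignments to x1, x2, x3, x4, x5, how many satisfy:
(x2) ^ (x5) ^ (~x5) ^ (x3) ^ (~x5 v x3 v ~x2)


CNF with 5 clauses over 5 vars (32 assignments).
An assignment satisfies CNF iff every clause has >=1 true literal.
Check each row (bits = x1,x2,x3,x4,x5; clause T/F shown):
  row 0 [00000]: clauses=FFTFT -> 0
  row 1 [00001]: clauses=FTFFT -> 0
  row 2 [00010]: clauses=FFTFT -> 0
  row 3 [00011]: clauses=FTFFT -> 0
  row 4 [00100]: clauses=FFTTT -> 0
  row 5 [00101]: clauses=FTFTT -> 0
  row 6 [00110]: clauses=FFTTT -> 0
  row 7 [00111]: clauses=FTFTT -> 0
  row 8 [01000]: clauses=TFTFT -> 0
  row 9 [01001]: clauses=TTFFF -> 0
  row 10 [01010]: clauses=TFTFT -> 0
  row 11 [01011]: clauses=TTFFF -> 0
  row 12 [01100]: clauses=TFTTT -> 0
  row 13 [01101]: clauses=TTFTT -> 0
  row 14 [01110]: clauses=TFTTT -> 0
  row 15 [01111]: clauses=TTFTT -> 0
  row 16 [10000]: clauses=FFTFT -> 0
  row 17 [10001]: clauses=FTFFT -> 0
  row 18 [10010]: clauses=FFTFT -> 0
  row 19 [10011]: clauses=FTFFT -> 0
  row 20 [10100]: clauses=FFTTT -> 0
  row 21 [10101]: clauses=FTFTT -> 0
  row 22 [10110]: clauses=FFTTT -> 0
  row 23 [10111]: clauses=FTFTT -> 0
  row 24 [11000]: clauses=TFTFT -> 0
  row 25 [11001]: clauses=TTFFF -> 0
  row 26 [11010]: clauses=TFTFT -> 0
  row 27 [11011]: clauses=TTFFF -> 0
  row 28 [11100]: clauses=TFTTT -> 0
  row 29 [11101]: clauses=TTFTT -> 0
  row 30 [11110]: clauses=TFTTT -> 0
  row 31 [11111]: clauses=TTFTT -> 0
Full result column, 8 rows per line (x1,x2 fixed per line; x3,x4,x5 runs 000..111 left to right):
  rows 0-7 [x1,x2=00]: 00000000  (ones: 0)
  rows 8-15 [x1,x2=01]: 00000000  (ones: 0)
  rows 16-23 [x1,x2=10]: 00000000  (ones: 0)
  rows 24-31 [x1,x2=11]: 00000000  (ones: 0)
Satisfying assignments = 0+0+0+0 = 0

0


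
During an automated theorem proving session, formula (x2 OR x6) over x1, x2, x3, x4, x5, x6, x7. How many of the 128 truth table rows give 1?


Formula: (x2 OR x6) over 7 vars (128 rows)
Evaluate each row (x1, x2, x3, x4, x5, x6, x7 as bits, MSB first):
  row 0 [0000000]: (0 OR 0) -> 0
  row 1 [0000001]: (0 OR 0) -> 0
  row 2 [0000010]: (0 OR 1) -> 1
  row 3 [0000011]: (0 OR 1) -> 1
  row 4 [0000100]: (0 OR 0) -> 0
  (every remaining row is evaluated the same way; all 128 results are listed next)
Full result column, 8 rows per line (x1,x2,x3,x4 fixed per line; x5,x6,x7 runs 000..111 left to right):
  rows 0-7 [x1,x2,x3,x4=0000]: 00110011  (ones: 4)
  rows 8-15 [x1,x2,x3,x4=0001]: 00110011  (ones: 4)
  rows 16-23 [x1,x2,x3,x4=0010]: 00110011  (ones: 4)
  rows 24-31 [x1,x2,x3,x4=0011]: 00110011  (ones: 4)
  rows 32-39 [x1,x2,x3,x4=0100]: 11111111  (ones: 8)
  rows 40-47 [x1,x2,x3,x4=0101]: 11111111  (ones: 8)
  rows 48-55 [x1,x2,x3,x4=0110]: 11111111  (ones: 8)
  rows 56-63 [x1,x2,x3,x4=0111]: 11111111  (ones: 8)
  rows 64-71 [x1,x2,x3,x4=1000]: 00110011  (ones: 4)
  rows 72-79 [x1,x2,x3,x4=1001]: 00110011  (ones: 4)
  rows 80-87 [x1,x2,x3,x4=1010]: 00110011  (ones: 4)
  rows 88-95 [x1,x2,x3,x4=1011]: 00110011  (ones: 4)
  rows 96-103 [x1,x2,x3,x4=1100]: 11111111  (ones: 8)
  rows 104-111 [x1,x2,x3,x4=1101]: 11111111  (ones: 8)
  rows 112-119 [x1,x2,x3,x4=1110]: 11111111  (ones: 8)
  rows 120-127 [x1,x2,x3,x4=1111]: 11111111  (ones: 8)
Count of 1-rows = 4+4+4+4+8+8+8+8+4+4+4+4+8+8+8+8 = 96

96


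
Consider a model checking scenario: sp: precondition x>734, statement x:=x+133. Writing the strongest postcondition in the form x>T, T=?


Formula: sp(P, x:=E) = exists old_x. (x = E[old_x/x]) AND P[old_x/x] (old_x is the value of x before the assignment; eliminate old_x by solving x = E[old_x/x] for old_x)
Step 1: Precondition P: x>734, i.e. old_x > 734
Step 2: Assignment gives x = old_x + 133, so old_x = x - 133
Step 3: Substitute into P: x - 133 > 734
Step 4: Simplify: x > 734+133 = 867

867


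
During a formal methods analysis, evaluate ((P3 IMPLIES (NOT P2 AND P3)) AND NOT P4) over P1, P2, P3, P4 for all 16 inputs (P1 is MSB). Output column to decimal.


Formula: ((P3 IMPLIES (NOT P2 AND P3)) AND NOT P4) over P1, P2, P3, P4 (16 rows)
Evaluate each row (bits = P1,P2,P3,P4, MSB first):
  row 0 [0000]: ((0 IMPLIES (NOT 0 AND 0)) AND NOT 0) -> 1
  row 1 [0001]: ((0 IMPLIES (NOT 0 AND 0)) AND NOT 1) -> 0
  row 2 [0010]: ((1 IMPLIES (NOT 0 AND 1)) AND NOT 0) -> 1
  row 3 [0011]: ((1 IMPLIES (NOT 0 AND 1)) AND NOT 1) -> 0
  row 4 [0100]: ((0 IMPLIES (NOT 1 AND 0)) AND NOT 0) -> 1
  row 5 [0101]: ((0 IMPLIES (NOT 1 AND 0)) AND NOT 1) -> 0
  row 6 [0110]: ((1 IMPLIES (NOT 1 AND 1)) AND NOT 0) -> 0
  row 7 [0111]: ((1 IMPLIES (NOT 1 AND 1)) AND NOT 1) -> 0
  row 8 [1000]: ((0 IMPLIES (NOT 0 AND 0)) AND NOT 0) -> 1
  row 9 [1001]: ((0 IMPLIES (NOT 0 AND 0)) AND NOT 1) -> 0
  row 10 [1010]: ((1 IMPLIES (NOT 0 AND 1)) AND NOT 0) -> 1
  row 11 [1011]: ((1 IMPLIES (NOT 0 AND 1)) AND NOT 1) -> 0
  row 12 [1100]: ((0 IMPLIES (NOT 1 AND 0)) AND NOT 0) -> 1
  row 13 [1101]: ((0 IMPLIES (NOT 1 AND 0)) AND NOT 1) -> 0
  row 14 [1110]: ((1 IMPLIES (NOT 1 AND 1)) AND NOT 0) -> 0
  row 15 [1111]: ((1 IMPLIES (NOT 1 AND 1)) AND NOT 1) -> 0
Full result column, 4 rows per line (P1,P2 fixed per line; P3,P4 runs 00..11 left to right):
  rows 0-3 [P1,P2=00]: 1010  = hex A
  rows 4-7 [P1,P2=01]: 1000  = hex 8
  rows 8-11 [P1,P2=10]: 1010  = hex A
  rows 12-15 [P1,P2=11]: 1000  = hex 8
Output column (row 0 .. row 15) = 1010100010101000
Output column grouped in 4s = 1010 1000 1010 1000 = 0xA8A8
Convert to decimal digit by digit (value = value*16 + digit):
  A -> 10
  10*16 + 8 = 168
  168*16 + 10 (A) = 2698
  2698*16 + 8 = 43176
Decimal = 43176

43176


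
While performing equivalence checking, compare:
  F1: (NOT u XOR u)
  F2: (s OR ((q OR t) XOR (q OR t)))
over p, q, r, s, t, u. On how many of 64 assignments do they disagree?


F1 = (NOT u XOR u)
F2 = (s OR ((q OR t) XOR (q OR t)))
Evaluate both on each of 64 rows (bits = p,q,r,s,t,u):
  row 0 [000000]: F1=1 F2=0 (differ) -> 1
  row 1 [000001]: F1=1 F2=0 (differ) -> 1
  row 2 [000010]: F1=1 F2=0 (differ) -> 1
  row 3 [000011]: F1=1 F2=0 (differ) -> 1
  row 4 [000100]: F1=1 F2=1 -> 0
  (every remaining row is evaluated the same way; all 64 results are listed next)
Full result column, 8 rows per line (p,q,r fixed per line; s,t,u runs 000..111 left to right):
  rows 0-7 [p,q,r=000]: 11110000  (ones: 4)
  rows 8-15 [p,q,r=001]: 11110000  (ones: 4)
  rows 16-23 [p,q,r=010]: 11110000  (ones: 4)
  rows 24-31 [p,q,r=011]: 11110000  (ones: 4)
  rows 32-39 [p,q,r=100]: 11110000  (ones: 4)
  rows 40-47 [p,q,r=101]: 11110000  (ones: 4)
  rows 48-55 [p,q,r=110]: 11110000  (ones: 4)
  rows 56-63 [p,q,r=111]: 11110000  (ones: 4)
Disagreements = 4+4+4+4+4+4+4+4 = 32

32


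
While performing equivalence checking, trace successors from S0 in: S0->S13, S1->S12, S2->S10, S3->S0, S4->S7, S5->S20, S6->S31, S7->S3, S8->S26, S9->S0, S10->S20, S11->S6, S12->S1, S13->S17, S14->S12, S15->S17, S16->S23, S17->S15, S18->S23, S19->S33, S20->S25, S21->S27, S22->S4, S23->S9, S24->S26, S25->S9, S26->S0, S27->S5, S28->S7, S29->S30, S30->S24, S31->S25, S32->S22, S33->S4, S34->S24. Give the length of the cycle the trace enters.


Trace from S0 until a state repeats:
  S0 -> S13 -> S17 -> S15 -> S17
S17 first seen at step 2, revisited at step 4.
Cycle length = 4 - 2 = 2

2


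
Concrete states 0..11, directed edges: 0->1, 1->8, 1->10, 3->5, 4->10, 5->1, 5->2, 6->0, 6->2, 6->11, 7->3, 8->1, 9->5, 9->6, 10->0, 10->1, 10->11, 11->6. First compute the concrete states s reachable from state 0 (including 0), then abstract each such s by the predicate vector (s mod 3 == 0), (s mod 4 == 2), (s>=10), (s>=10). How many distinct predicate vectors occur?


BFS from 0:
Concrete reachable: {0, 1, 2, 6, 8, 10, 11}
Abstract via predicates (s mod 3 == 0), (s mod 4 == 2), (s>=10), (s>=10):
  (0,0,0,0) <- {1, 8}
  (0,0,1,1) <- {11}
  (0,1,0,0) <- {2}
  (0,1,1,1) <- {10}
  (1,0,0,0) <- {0}
  (1,1,0,0) <- {6}
Distinct abstract states = 6

6


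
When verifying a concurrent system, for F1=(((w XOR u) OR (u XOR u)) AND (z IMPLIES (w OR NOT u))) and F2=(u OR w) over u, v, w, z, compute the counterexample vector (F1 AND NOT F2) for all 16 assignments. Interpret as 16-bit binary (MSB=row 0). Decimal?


F1 = (((w XOR u) OR (u XOR u)) AND (z IMPLIES (w OR NOT u)))
F2 = (u OR w)
Counterexample to F1=>F2 is where F1=1 and F2=0.
Evaluate each row (bits = u,v,w,z, MSB first):
  row 0 [0000]: F1=0 F2=0 -> F1&~F2 -> 0
  row 1 [0001]: F1=0 F2=0 -> F1&~F2 -> 0
  row 2 [0010]: F1=1 F2=1 -> F1&~F2 -> 0
  row 3 [0011]: F1=1 F2=1 -> F1&~F2 -> 0
  row 4 [0100]: F1=0 F2=0 -> F1&~F2 -> 0
  row 5 [0101]: F1=0 F2=0 -> F1&~F2 -> 0
  row 6 [0110]: F1=1 F2=1 -> F1&~F2 -> 0
  row 7 [0111]: F1=1 F2=1 -> F1&~F2 -> 0
  row 8 [1000]: F1=1 F2=1 -> F1&~F2 -> 0
  row 9 [1001]: F1=0 F2=1 -> F1&~F2 -> 0
  row 10 [1010]: F1=0 F2=1 -> F1&~F2 -> 0
  row 11 [1011]: F1=0 F2=1 -> F1&~F2 -> 0
  row 12 [1100]: F1=1 F2=1 -> F1&~F2 -> 0
  row 13 [1101]: F1=0 F2=1 -> F1&~F2 -> 0
  row 14 [1110]: F1=0 F2=1 -> F1&~F2 -> 0
  row 15 [1111]: F1=0 F2=1 -> F1&~F2 -> 0
Full result column, 4 rows per line (u,v fixed per line; w,z runs 00..11 left to right):
  rows 0-3 [u,v=00]: 0000  = hex 0
  rows 4-7 [u,v=01]: 0000  = hex 0
  rows 8-11 [u,v=10]: 0000  = hex 0
  rows 12-15 [u,v=11]: 0000  = hex 0
Counterexample vector (row 0 .. row 15) = 0000000000000000
Output column grouped in 4s = 0000 0000 0000 0000 = 0x0000
Convert to decimal digit by digit (value = value*16 + digit):
  0 -> 0
  0*16 + 0 = 0
  0*16 + 0 = 0
  0*16 + 0 = 0
Decimal = 0

0


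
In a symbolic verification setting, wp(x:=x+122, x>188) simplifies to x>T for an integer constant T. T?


Formula: wp(x:=E, P) = P[E/x] (substitute E for x in postcondition)
Step 1: Postcondition: x>188
Step 2: Substitute x+122 for x: x+122>188
Step 3: Solve for x: x > 188-122 = 66

66


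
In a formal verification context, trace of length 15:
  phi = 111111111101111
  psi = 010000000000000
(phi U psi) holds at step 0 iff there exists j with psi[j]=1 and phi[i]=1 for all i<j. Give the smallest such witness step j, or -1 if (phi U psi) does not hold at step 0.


(phi U psi) at 0: need smallest j with psi[j]=1 and phi[i]=1 for all i in [0,j).
Scan from step 0:
  step 0: phi=1, psi=0 -> continue
  step 1: psi=1 and phi held for [0,1) -> witness found
Witness step = 1

1


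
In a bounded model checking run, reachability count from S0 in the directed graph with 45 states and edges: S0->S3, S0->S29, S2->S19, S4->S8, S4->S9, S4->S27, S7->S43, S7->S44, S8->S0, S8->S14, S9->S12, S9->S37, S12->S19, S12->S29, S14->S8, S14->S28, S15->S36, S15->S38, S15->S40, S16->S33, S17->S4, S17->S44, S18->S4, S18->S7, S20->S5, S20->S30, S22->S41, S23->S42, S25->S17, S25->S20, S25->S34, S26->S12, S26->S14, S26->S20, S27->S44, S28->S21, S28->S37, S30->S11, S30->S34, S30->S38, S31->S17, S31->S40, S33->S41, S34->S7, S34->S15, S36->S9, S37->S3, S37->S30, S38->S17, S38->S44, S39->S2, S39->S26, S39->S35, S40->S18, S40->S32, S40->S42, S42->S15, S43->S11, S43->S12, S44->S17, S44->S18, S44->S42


BFS from S0:
  layer 0: {S0}
  layer 1: {S3, S29}
Reachable set: {S0, S3, S29}
Count = 3

3


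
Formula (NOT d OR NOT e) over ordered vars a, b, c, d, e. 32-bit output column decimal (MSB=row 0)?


Formula: (NOT d OR NOT e) over a, b, c, d, e (32 rows)
Evaluate each row (bits = a,b,c,d,e, MSB first):
  row 0 [00000]: (NOT 0 OR NOT 0) -> 1
  row 1 [00001]: (NOT 0 OR NOT 1) -> 1
  row 2 [00010]: (NOT 1 OR NOT 0) -> 1
  row 3 [00011]: (NOT 1 OR NOT 1) -> 0
  row 4 [00100]: (NOT 0 OR NOT 0) -> 1
  row 5 [00101]: (NOT 0 OR NOT 1) -> 1
  row 6 [00110]: (NOT 1 OR NOT 0) -> 1
  row 7 [00111]: (NOT 1 OR NOT 1) -> 0
  row 8 [01000]: (NOT 0 OR NOT 0) -> 1
  row 9 [01001]: (NOT 0 OR NOT 1) -> 1
  row 10 [01010]: (NOT 1 OR NOT 0) -> 1
  row 11 [01011]: (NOT 1 OR NOT 1) -> 0
  row 12 [01100]: (NOT 0 OR NOT 0) -> 1
  row 13 [01101]: (NOT 0 OR NOT 1) -> 1
  row 14 [01110]: (NOT 1 OR NOT 0) -> 1
  row 15 [01111]: (NOT 1 OR NOT 1) -> 0
  row 16 [10000]: (NOT 0 OR NOT 0) -> 1
  row 17 [10001]: (NOT 0 OR NOT 1) -> 1
  row 18 [10010]: (NOT 1 OR NOT 0) -> 1
  row 19 [10011]: (NOT 1 OR NOT 1) -> 0
  row 20 [10100]: (NOT 0 OR NOT 0) -> 1
  row 21 [10101]: (NOT 0 OR NOT 1) -> 1
  row 22 [10110]: (NOT 1 OR NOT 0) -> 1
  row 23 [10111]: (NOT 1 OR NOT 1) -> 0
  row 24 [11000]: (NOT 0 OR NOT 0) -> 1
  row 25 [11001]: (NOT 0 OR NOT 1) -> 1
  row 26 [11010]: (NOT 1 OR NOT 0) -> 1
  row 27 [11011]: (NOT 1 OR NOT 1) -> 0
  row 28 [11100]: (NOT 0 OR NOT 0) -> 1
  row 29 [11101]: (NOT 0 OR NOT 1) -> 1
  row 30 [11110]: (NOT 1 OR NOT 0) -> 1
  row 31 [11111]: (NOT 1 OR NOT 1) -> 0
Full result column, 4 rows per line (a,b,c fixed per line; d,e runs 00..11 left to right):
  rows 0-3 [a,b,c=000]: 1110  = hex E
  rows 4-7 [a,b,c=001]: 1110  = hex E
  rows 8-11 [a,b,c=010]: 1110  = hex E
  rows 12-15 [a,b,c=011]: 1110  = hex E
  rows 16-19 [a,b,c=100]: 1110  = hex E
  rows 20-23 [a,b,c=101]: 1110  = hex E
  rows 24-27 [a,b,c=110]: 1110  = hex E
  rows 28-31 [a,b,c=111]: 1110  = hex E
Output column (row 0 .. row 31) = 11101110111011101110111011101110
Output column grouped in 4s = 1110 1110 1110 1110 1110 1110 1110 1110 = 0xEEEEEEEE
Convert to decimal digit by digit (value = value*16 + digit):
  E -> 14
  14*16 + 14 (E) = 238
  238*16 + 14 (E) = 3822
  3822*16 + 14 (E) = 61166
  61166*16 + 14 (E) = 978670
  978670*16 + 14 (E) = 15658734
  15658734*16 + 14 (E) = 250539758
  250539758*16 + 14 (E) = 4008636142
Decimal = 4008636142

4008636142


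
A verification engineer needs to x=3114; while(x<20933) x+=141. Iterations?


Step 1: x goes from 3114 toward 20933 by 141; the body runs while x<20933, so iterations = ceil((bound-start)/step)
Step 2: Distance=17819
Step 3: ceil(17819/141)=127

127


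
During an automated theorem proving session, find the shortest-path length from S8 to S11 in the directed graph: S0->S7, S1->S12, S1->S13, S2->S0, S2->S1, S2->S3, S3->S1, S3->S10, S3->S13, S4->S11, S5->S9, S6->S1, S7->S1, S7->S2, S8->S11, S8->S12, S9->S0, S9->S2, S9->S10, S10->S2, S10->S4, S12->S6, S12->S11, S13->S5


BFS layer-by-layer from S8:
  dist 0: {S8}
  dist 1: {S11, S12}
  -> S11 reached at distance 1
Shortest path length = 1

1


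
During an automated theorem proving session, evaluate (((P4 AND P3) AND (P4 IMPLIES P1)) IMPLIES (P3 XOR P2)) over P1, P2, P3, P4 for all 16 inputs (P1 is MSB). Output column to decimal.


Formula: (((P4 AND P3) AND (P4 IMPLIES P1)) IMPLIES (P3 XOR P2)) over P1, P2, P3, P4 (16 rows)
Evaluate each row (bits = P1,P2,P3,P4, MSB first):
  row 0 [0000]: (((0 AND 0) AND (0 IMPLIES 0)) IMPLIES (0 XOR 0)) -> 1
  row 1 [0001]: (((1 AND 0) AND (1 IMPLIES 0)) IMPLIES (0 XOR 0)) -> 1
  row 2 [0010]: (((0 AND 1) AND (0 IMPLIES 0)) IMPLIES (1 XOR 0)) -> 1
  row 3 [0011]: (((1 AND 1) AND (1 IMPLIES 0)) IMPLIES (1 XOR 0)) -> 1
  row 4 [0100]: (((0 AND 0) AND (0 IMPLIES 0)) IMPLIES (0 XOR 1)) -> 1
  row 5 [0101]: (((1 AND 0) AND (1 IMPLIES 0)) IMPLIES (0 XOR 1)) -> 1
  row 6 [0110]: (((0 AND 1) AND (0 IMPLIES 0)) IMPLIES (1 XOR 1)) -> 1
  row 7 [0111]: (((1 AND 1) AND (1 IMPLIES 0)) IMPLIES (1 XOR 1)) -> 1
  row 8 [1000]: (((0 AND 0) AND (0 IMPLIES 1)) IMPLIES (0 XOR 0)) -> 1
  row 9 [1001]: (((1 AND 0) AND (1 IMPLIES 1)) IMPLIES (0 XOR 0)) -> 1
  row 10 [1010]: (((0 AND 1) AND (0 IMPLIES 1)) IMPLIES (1 XOR 0)) -> 1
  row 11 [1011]: (((1 AND 1) AND (1 IMPLIES 1)) IMPLIES (1 XOR 0)) -> 1
  row 12 [1100]: (((0 AND 0) AND (0 IMPLIES 1)) IMPLIES (0 XOR 1)) -> 1
  row 13 [1101]: (((1 AND 0) AND (1 IMPLIES 1)) IMPLIES (0 XOR 1)) -> 1
  row 14 [1110]: (((0 AND 1) AND (0 IMPLIES 1)) IMPLIES (1 XOR 1)) -> 1
  row 15 [1111]: (((1 AND 1) AND (1 IMPLIES 1)) IMPLIES (1 XOR 1)) -> 0
Full result column, 4 rows per line (P1,P2 fixed per line; P3,P4 runs 00..11 left to right):
  rows 0-3 [P1,P2=00]: 1111  = hex F
  rows 4-7 [P1,P2=01]: 1111  = hex F
  rows 8-11 [P1,P2=10]: 1111  = hex F
  rows 12-15 [P1,P2=11]: 1110  = hex E
Output column (row 0 .. row 15) = 1111111111111110
Output column grouped in 4s = 1111 1111 1111 1110 = 0xFFFE
Convert to decimal digit by digit (value = value*16 + digit):
  F -> 15
  15*16 + 15 (F) = 255
  255*16 + 15 (F) = 4095
  4095*16 + 14 (E) = 65534
Decimal = 65534

65534


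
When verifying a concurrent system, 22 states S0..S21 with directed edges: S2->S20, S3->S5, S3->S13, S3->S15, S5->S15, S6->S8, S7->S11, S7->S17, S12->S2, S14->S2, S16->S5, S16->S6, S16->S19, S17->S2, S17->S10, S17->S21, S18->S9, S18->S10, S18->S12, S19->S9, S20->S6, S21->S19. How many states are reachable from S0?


BFS from S0:
  layer 0: {S0}
Reachable set: {S0}
Count = 1

1


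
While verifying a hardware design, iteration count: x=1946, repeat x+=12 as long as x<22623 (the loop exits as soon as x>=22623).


Step 1: x goes from 1946 toward 22623 by 12; the body runs while x<22623, so iterations = ceil((bound-start)/step)
Step 2: Distance=20677
Step 3: ceil(20677/12)=1724

1724


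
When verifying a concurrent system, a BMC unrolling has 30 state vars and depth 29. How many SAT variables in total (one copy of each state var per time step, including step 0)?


BMC unrolls to depth k, creating one copy of each state var for steps 0..k.
Step count = 29 + 1 = 30 (steps 0 through 29)
Vars per step = 30
Total = 30 * 30 = 900

900


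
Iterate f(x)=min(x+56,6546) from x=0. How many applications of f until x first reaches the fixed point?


Step 1: x=0, cap=6546, increment=56
Step 2: x grows by 56 each step until capped at 6546; fixed point is x=6546
Step 3: iterations = ceil(6546/56) = 117

117


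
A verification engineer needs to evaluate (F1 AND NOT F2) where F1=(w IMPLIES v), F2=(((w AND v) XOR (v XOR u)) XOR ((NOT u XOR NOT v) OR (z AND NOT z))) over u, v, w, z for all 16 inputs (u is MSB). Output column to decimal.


F1 = (w IMPLIES v)
F2 = (((w AND v) XOR (v XOR u)) XOR ((NOT u XOR NOT v) OR (z AND NOT z)))
Counterexample to F1=>F2 is where F1=1 and F2=0.
Evaluate each row (bits = u,v,w,z, MSB first):
  row 0 [0000]: F1=1 F2=0 -> F1&~F2 -> 1
  row 1 [0001]: F1=1 F2=0 -> F1&~F2 -> 1
  row 2 [0010]: F1=0 F2=0 -> F1&~F2 -> 0
  row 3 [0011]: F1=0 F2=0 -> F1&~F2 -> 0
  row 4 [0100]: F1=1 F2=0 -> F1&~F2 -> 1
  row 5 [0101]: F1=1 F2=0 -> F1&~F2 -> 1
  row 6 [0110]: F1=1 F2=1 -> F1&~F2 -> 0
  row 7 [0111]: F1=1 F2=1 -> F1&~F2 -> 0
  row 8 [1000]: F1=1 F2=0 -> F1&~F2 -> 1
  row 9 [1001]: F1=1 F2=0 -> F1&~F2 -> 1
  row 10 [1010]: F1=0 F2=0 -> F1&~F2 -> 0
  row 11 [1011]: F1=0 F2=0 -> F1&~F2 -> 0
  row 12 [1100]: F1=1 F2=0 -> F1&~F2 -> 1
  row 13 [1101]: F1=1 F2=0 -> F1&~F2 -> 1
  row 14 [1110]: F1=1 F2=1 -> F1&~F2 -> 0
  row 15 [1111]: F1=1 F2=1 -> F1&~F2 -> 0
Full result column, 4 rows per line (u,v fixed per line; w,z runs 00..11 left to right):
  rows 0-3 [u,v=00]: 1100  = hex C
  rows 4-7 [u,v=01]: 1100  = hex C
  rows 8-11 [u,v=10]: 1100  = hex C
  rows 12-15 [u,v=11]: 1100  = hex C
Counterexample vector (row 0 .. row 15) = 1100110011001100
Output column grouped in 4s = 1100 1100 1100 1100 = 0xCCCC
Convert to decimal digit by digit (value = value*16 + digit):
  C -> 12
  12*16 + 12 (C) = 204
  204*16 + 12 (C) = 3276
  3276*16 + 12 (C) = 52428
Decimal = 52428

52428


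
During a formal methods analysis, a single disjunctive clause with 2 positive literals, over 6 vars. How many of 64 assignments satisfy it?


Step 1: Total=2^6=64
Step 2: Unsat when all 2 false: 2^4=16
Step 3: Sat=64-16=48

48


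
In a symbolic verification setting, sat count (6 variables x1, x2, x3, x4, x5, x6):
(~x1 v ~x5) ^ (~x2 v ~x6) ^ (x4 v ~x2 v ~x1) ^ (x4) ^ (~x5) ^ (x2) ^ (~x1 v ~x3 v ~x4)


CNF with 7 clauses over 6 vars (64 assignments).
An assignment satisfies CNF iff every clause has >=1 true literal.
Check each row (bits = x1,x2,x3,x4,x5,x6; clause T/F shown):
  row 0 [000000]: clauses=TTTFTFT -> 0
  row 1 [000001]: clauses=TTTFTFT -> 0
  row 2 [000010]: clauses=TTTFFFT -> 0
  row 3 [000011]: clauses=TTTFFFT -> 0
  row 4 [000100]: clauses=TTTTTFT -> 0
  (every remaining row is evaluated the same way; all 64 results are listed next)
Full result column, 8 rows per line (x1,x2,x3 fixed per line; x4,x5,x6 runs 000..111 left to right):
  rows 0-7 [x1,x2,x3=000]: 00000000  (ones: 0)
  rows 8-15 [x1,x2,x3=001]: 00000000  (ones: 0)
  rows 16-23 [x1,x2,x3=010]: 00001000  (ones: 1)
  rows 24-31 [x1,x2,x3=011]: 00001000  (ones: 1)
  rows 32-39 [x1,x2,x3=100]: 00000000  (ones: 0)
  rows 40-47 [x1,x2,x3=101]: 00000000  (ones: 0)
  rows 48-55 [x1,x2,x3=110]: 00001000  (ones: 1)
  rows 56-63 [x1,x2,x3=111]: 00000000  (ones: 0)
Satisfying assignments = 0+0+1+1+0+0+1+0 = 3

3


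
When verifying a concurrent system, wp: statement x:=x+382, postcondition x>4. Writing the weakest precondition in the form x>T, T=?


Formula: wp(x:=E, P) = P[E/x] (substitute E for x in postcondition)
Step 1: Postcondition: x>4
Step 2: Substitute x+382 for x: x+382>4
Step 3: Solve for x: x > 4-382 = -378

-378


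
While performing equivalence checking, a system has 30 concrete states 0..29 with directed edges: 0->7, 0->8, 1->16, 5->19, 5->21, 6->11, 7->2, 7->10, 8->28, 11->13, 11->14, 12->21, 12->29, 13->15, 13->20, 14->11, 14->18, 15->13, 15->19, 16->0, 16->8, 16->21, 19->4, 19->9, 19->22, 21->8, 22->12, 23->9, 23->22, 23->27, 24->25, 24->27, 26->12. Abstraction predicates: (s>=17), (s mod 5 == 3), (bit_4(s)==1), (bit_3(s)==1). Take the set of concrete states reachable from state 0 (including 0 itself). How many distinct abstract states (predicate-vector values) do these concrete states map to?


BFS from 0:
Concrete reachable: {0, 2, 7, 8, 10, 28}
Abstract via predicates (s>=17), (s mod 5 == 3), (bit_4(s)==1), (bit_3(s)==1):
  (0,0,0,0) <- {0, 2, 7}
  (0,0,0,1) <- {10}
  (0,1,0,1) <- {8}
  (1,1,1,1) <- {28}
Distinct abstract states = 4

4


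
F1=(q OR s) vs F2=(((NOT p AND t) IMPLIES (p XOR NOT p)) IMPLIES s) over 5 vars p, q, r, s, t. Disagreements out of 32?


F1 = (q OR s)
F2 = (((NOT p AND t) IMPLIES (p XOR NOT p)) IMPLIES s)
Evaluate both on each of 32 rows (bits = p,q,r,s,t):
  row 0 [00000]: F1=0 F2=0 -> 0
  row 1 [00001]: F1=0 F2=0 -> 0
  row 2 [00010]: F1=1 F2=1 -> 0
  row 3 [00011]: F1=1 F2=1 -> 0
  row 4 [00100]: F1=0 F2=0 -> 0
  row 5 [00101]: F1=0 F2=0 -> 0
  row 6 [00110]: F1=1 F2=1 -> 0
  row 7 [00111]: F1=1 F2=1 -> 0
  row 8 [01000]: F1=1 F2=0 (differ) -> 1
  row 9 [01001]: F1=1 F2=0 (differ) -> 1
  row 10 [01010]: F1=1 F2=1 -> 0
  row 11 [01011]: F1=1 F2=1 -> 0
  row 12 [01100]: F1=1 F2=0 (differ) -> 1
  row 13 [01101]: F1=1 F2=0 (differ) -> 1
  row 14 [01110]: F1=1 F2=1 -> 0
  row 15 [01111]: F1=1 F2=1 -> 0
  row 16 [10000]: F1=0 F2=0 -> 0
  row 17 [10001]: F1=0 F2=0 -> 0
  row 18 [10010]: F1=1 F2=1 -> 0
  row 19 [10011]: F1=1 F2=1 -> 0
  row 20 [10100]: F1=0 F2=0 -> 0
  row 21 [10101]: F1=0 F2=0 -> 0
  row 22 [10110]: F1=1 F2=1 -> 0
  row 23 [10111]: F1=1 F2=1 -> 0
  row 24 [11000]: F1=1 F2=0 (differ) -> 1
  row 25 [11001]: F1=1 F2=0 (differ) -> 1
  row 26 [11010]: F1=1 F2=1 -> 0
  row 27 [11011]: F1=1 F2=1 -> 0
  row 28 [11100]: F1=1 F2=0 (differ) -> 1
  row 29 [11101]: F1=1 F2=0 (differ) -> 1
  row 30 [11110]: F1=1 F2=1 -> 0
  row 31 [11111]: F1=1 F2=1 -> 0
Full result column, 8 rows per line (p,q fixed per line; r,s,t runs 000..111 left to right):
  rows 0-7 [p,q=00]: 00000000  (ones: 0)
  rows 8-15 [p,q=01]: 11001100  (ones: 4)
  rows 16-23 [p,q=10]: 00000000  (ones: 0)
  rows 24-31 [p,q=11]: 11001100  (ones: 4)
Disagreements = 0+4+0+4 = 8

8
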